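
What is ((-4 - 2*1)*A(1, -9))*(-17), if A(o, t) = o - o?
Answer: 0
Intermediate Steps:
A(o, t) = 0
((-4 - 2*1)*A(1, -9))*(-17) = ((-4 - 2*1)*0)*(-17) = ((-4 - 2)*0)*(-17) = -6*0*(-17) = 0*(-17) = 0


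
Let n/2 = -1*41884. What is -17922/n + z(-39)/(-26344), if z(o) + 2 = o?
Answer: 1606661/7455352 ≈ 0.21550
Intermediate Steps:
n = -83768 (n = 2*(-1*41884) = 2*(-41884) = -83768)
z(o) = -2 + o
-17922/n + z(-39)/(-26344) = -17922/(-83768) + (-2 - 39)/(-26344) = -17922*(-1/83768) - 41*(-1/26344) = 8961/41884 + 41/26344 = 1606661/7455352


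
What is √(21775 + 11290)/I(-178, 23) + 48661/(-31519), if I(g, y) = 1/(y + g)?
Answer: -48661/31519 - 155*√33065 ≈ -28186.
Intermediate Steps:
I(g, y) = 1/(g + y)
√(21775 + 11290)/I(-178, 23) + 48661/(-31519) = √(21775 + 11290)/(1/(-178 + 23)) + 48661/(-31519) = √33065/(1/(-155)) + 48661*(-1/31519) = √33065/(-1/155) - 48661/31519 = √33065*(-155) - 48661/31519 = -155*√33065 - 48661/31519 = -48661/31519 - 155*√33065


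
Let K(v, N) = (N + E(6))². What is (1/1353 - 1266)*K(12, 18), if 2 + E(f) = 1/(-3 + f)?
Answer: -4112665697/12177 ≈ -3.3774e+5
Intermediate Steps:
E(f) = -2 + 1/(-3 + f)
K(v, N) = (-5/3 + N)² (K(v, N) = (N + (7 - 2*6)/(-3 + 6))² = (N + (7 - 12)/3)² = (N + (⅓)*(-5))² = (N - 5/3)² = (-5/3 + N)²)
(1/1353 - 1266)*K(12, 18) = (1/1353 - 1266)*((-5 + 3*18)²/9) = (1/1353 - 1266)*((-5 + 54)²/9) = -1712897*49²/12177 = -1712897*2401/12177 = -1712897/1353*2401/9 = -4112665697/12177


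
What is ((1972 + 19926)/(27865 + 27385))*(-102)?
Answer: -65694/1625 ≈ -40.427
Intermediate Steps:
((1972 + 19926)/(27865 + 27385))*(-102) = (21898/55250)*(-102) = (21898*(1/55250))*(-102) = (10949/27625)*(-102) = -65694/1625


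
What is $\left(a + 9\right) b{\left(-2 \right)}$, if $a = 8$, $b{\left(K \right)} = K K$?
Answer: $68$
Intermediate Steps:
$b{\left(K \right)} = K^{2}$
$\left(a + 9\right) b{\left(-2 \right)} = \left(8 + 9\right) \left(-2\right)^{2} = 17 \cdot 4 = 68$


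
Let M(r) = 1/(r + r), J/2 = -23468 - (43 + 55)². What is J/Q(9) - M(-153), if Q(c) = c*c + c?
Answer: -1124443/1530 ≈ -734.93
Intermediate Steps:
J = -66144 (J = 2*(-23468 - (43 + 55)²) = 2*(-23468 - 1*98²) = 2*(-23468 - 1*9604) = 2*(-23468 - 9604) = 2*(-33072) = -66144)
Q(c) = c + c² (Q(c) = c² + c = c + c²)
M(r) = 1/(2*r)
J/Q(9) - M(-153) = -66144*1/(9*(1 + 9)) - 1/(2*(-153)) = -66144/(9*10) - (-1)/(2*153) = -66144/90 - 1*(-1/306) = -66144*1/90 + 1/306 = -11024/15 + 1/306 = -1124443/1530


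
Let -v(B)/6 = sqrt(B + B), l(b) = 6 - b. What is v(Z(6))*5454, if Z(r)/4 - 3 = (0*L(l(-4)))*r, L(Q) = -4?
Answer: -65448*sqrt(6) ≈ -1.6031e+5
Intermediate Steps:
Z(r) = 12 (Z(r) = 12 + 4*((0*(-4))*r) = 12 + 4*(0*r) = 12 + 4*0 = 12 + 0 = 12)
v(B) = -6*sqrt(2)*sqrt(B) (v(B) = -6*sqrt(B + B) = -6*sqrt(2)*sqrt(B))
v(Z(6))*5454 = -6*sqrt(2)*sqrt(12)*5454 = -6*sqrt(2)*2*sqrt(3)*5454 = -12*sqrt(6)*5454 = -65448*sqrt(6)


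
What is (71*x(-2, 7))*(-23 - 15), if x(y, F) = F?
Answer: -18886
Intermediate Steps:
(71*x(-2, 7))*(-23 - 15) = (71*7)*(-23 - 15) = 497*(-38) = -18886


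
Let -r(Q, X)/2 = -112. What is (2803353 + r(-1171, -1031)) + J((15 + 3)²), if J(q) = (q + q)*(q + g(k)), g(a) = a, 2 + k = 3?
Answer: 3014177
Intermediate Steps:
k = 1 (k = -2 + 3 = 1)
r(Q, X) = 224 (r(Q, X) = -2*(-112) = 224)
J(q) = 2*q*(1 + q) (J(q) = (q + q)*(q + 1) = (2*q)*(1 + q) = 2*q*(1 + q))
(2803353 + r(-1171, -1031)) + J((15 + 3)²) = (2803353 + 224) + 2*(15 + 3)²*(1 + (15 + 3)²) = 2803577 + 2*18²*(1 + 18²) = 2803577 + 2*324*(1 + 324) = 2803577 + 2*324*325 = 2803577 + 210600 = 3014177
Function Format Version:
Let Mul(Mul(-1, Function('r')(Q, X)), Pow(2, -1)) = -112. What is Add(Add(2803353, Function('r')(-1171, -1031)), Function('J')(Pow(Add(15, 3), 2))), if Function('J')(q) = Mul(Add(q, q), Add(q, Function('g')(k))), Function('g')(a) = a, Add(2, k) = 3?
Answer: 3014177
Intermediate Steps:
k = 1 (k = Add(-2, 3) = 1)
Function('r')(Q, X) = 224 (Function('r')(Q, X) = Mul(-2, -112) = 224)
Function('J')(q) = Mul(2, q, Add(1, q)) (Function('J')(q) = Mul(Add(q, q), Add(q, 1)) = Mul(Mul(2, q), Add(1, q)) = Mul(2, q, Add(1, q)))
Add(Add(2803353, Function('r')(-1171, -1031)), Function('J')(Pow(Add(15, 3), 2))) = Add(Add(2803353, 224), Mul(2, Pow(Add(15, 3), 2), Add(1, Pow(Add(15, 3), 2)))) = Add(2803577, Mul(2, Pow(18, 2), Add(1, Pow(18, 2)))) = Add(2803577, Mul(2, 324, Add(1, 324))) = Add(2803577, Mul(2, 324, 325)) = Add(2803577, 210600) = 3014177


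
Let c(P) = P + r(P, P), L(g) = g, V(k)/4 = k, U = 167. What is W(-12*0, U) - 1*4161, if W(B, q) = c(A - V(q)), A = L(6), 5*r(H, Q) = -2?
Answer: -24117/5 ≈ -4823.4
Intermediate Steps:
V(k) = 4*k
r(H, Q) = -⅖ (r(H, Q) = (⅕)*(-2) = -⅖)
A = 6
c(P) = -⅖ + P (c(P) = P - ⅖ = -⅖ + P)
W(B, q) = 28/5 - 4*q (W(B, q) = -⅖ + (6 - 4*q) = 28/5 - 4*q)
W(-12*0, U) - 1*4161 = (28/5 - 4*167) - 1*4161 = (28/5 - 668) - 4161 = -3312/5 - 4161 = -24117/5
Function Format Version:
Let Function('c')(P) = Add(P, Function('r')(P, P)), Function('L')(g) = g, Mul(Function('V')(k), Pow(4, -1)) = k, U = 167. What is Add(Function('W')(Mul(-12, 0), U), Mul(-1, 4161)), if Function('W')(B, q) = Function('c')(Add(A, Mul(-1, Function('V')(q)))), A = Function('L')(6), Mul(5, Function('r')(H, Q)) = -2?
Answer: Rational(-24117, 5) ≈ -4823.4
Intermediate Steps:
Function('V')(k) = Mul(4, k)
Function('r')(H, Q) = Rational(-2, 5) (Function('r')(H, Q) = Mul(Rational(1, 5), -2) = Rational(-2, 5))
A = 6
Function('c')(P) = Add(Rational(-2, 5), P) (Function('c')(P) = Add(P, Rational(-2, 5)) = Add(Rational(-2, 5), P))
Function('W')(B, q) = Add(Rational(28, 5), Mul(-4, q)) (Function('W')(B, q) = Add(Rational(-2, 5), Add(6, Mul(-1, Mul(4, q)))) = Add(Rational(-2, 5), Add(6, Mul(-4, q))) = Add(Rational(28, 5), Mul(-4, q)))
Add(Function('W')(Mul(-12, 0), U), Mul(-1, 4161)) = Add(Add(Rational(28, 5), Mul(-4, 167)), Mul(-1, 4161)) = Add(Add(Rational(28, 5), -668), -4161) = Add(Rational(-3312, 5), -4161) = Rational(-24117, 5)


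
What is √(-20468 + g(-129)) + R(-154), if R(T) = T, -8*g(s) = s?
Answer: -154 + I*√327230/4 ≈ -154.0 + 143.01*I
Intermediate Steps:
g(s) = -s/8
√(-20468 + g(-129)) + R(-154) = √(-20468 - ⅛*(-129)) - 154 = √(-20468 + 129/8) - 154 = √(-163615/8) - 154 = I*√327230/4 - 154 = -154 + I*√327230/4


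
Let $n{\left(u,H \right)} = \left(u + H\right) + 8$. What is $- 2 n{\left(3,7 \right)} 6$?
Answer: $-216$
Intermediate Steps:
$n{\left(u,H \right)} = 8 + H + u$ ($n{\left(u,H \right)} = \left(H + u\right) + 8 = 8 + H + u$)
$- 2 n{\left(3,7 \right)} 6 = - 2 \left(8 + 7 + 3\right) 6 = \left(-2\right) 18 \cdot 6 = \left(-36\right) 6 = -216$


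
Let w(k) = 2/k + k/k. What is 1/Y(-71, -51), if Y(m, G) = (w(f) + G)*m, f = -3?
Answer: 3/10792 ≈ 0.00027798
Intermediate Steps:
w(k) = 1 + 2/k (w(k) = 2/k + 1 = 1 + 2/k)
Y(m, G) = m*(⅓ + G) (Y(m, G) = ((2 - 3)/(-3) + G)*m = (-⅓*(-1) + G)*m = (⅓ + G)*m = m*(⅓ + G))
1/Y(-71, -51) = 1/(-71*(⅓ - 51)) = 1/(-71*(-152/3)) = 1/(10792/3) = 3/10792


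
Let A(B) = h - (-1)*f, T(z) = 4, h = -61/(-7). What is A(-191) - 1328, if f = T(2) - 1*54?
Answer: -9585/7 ≈ -1369.3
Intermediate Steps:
h = 61/7 (h = -61*(-⅐) = 61/7 ≈ 8.7143)
f = -50 (f = 4 - 1*54 = 4 - 54 = -50)
A(B) = -289/7 (A(B) = 61/7 - (-1)*(-50) = 61/7 - 1*50 = 61/7 - 50 = -289/7)
A(-191) - 1328 = -289/7 - 1328 = -9585/7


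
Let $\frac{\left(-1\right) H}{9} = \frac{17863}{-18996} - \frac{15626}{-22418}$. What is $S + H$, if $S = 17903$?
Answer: $\frac{1270827803221}{70975388} \approx 17905.0$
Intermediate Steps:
$H = \frac{155431857}{70975388}$ ($H = - 9 \left(\frac{17863}{-18996} - \frac{15626}{-22418}\right) = - 9 \left(17863 \left(- \frac{1}{18996}\right) - - \frac{7813}{11209}\right) = - 9 \left(- \frac{17863}{18996} + \frac{7813}{11209}\right) = \left(-9\right) \left(- \frac{51810619}{212926164}\right) = \frac{155431857}{70975388} \approx 2.1899$)
$S + H = 17903 + \frac{155431857}{70975388} = \frac{1270827803221}{70975388}$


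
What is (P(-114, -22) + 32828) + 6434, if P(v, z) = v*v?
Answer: 52258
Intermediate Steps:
P(v, z) = v²
(P(-114, -22) + 32828) + 6434 = ((-114)² + 32828) + 6434 = (12996 + 32828) + 6434 = 45824 + 6434 = 52258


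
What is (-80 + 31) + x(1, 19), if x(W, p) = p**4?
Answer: 130272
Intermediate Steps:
(-80 + 31) + x(1, 19) = (-80 + 31) + 19**4 = -49 + 130321 = 130272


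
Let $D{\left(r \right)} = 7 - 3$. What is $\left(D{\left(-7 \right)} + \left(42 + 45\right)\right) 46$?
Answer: $4186$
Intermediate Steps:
$D{\left(r \right)} = 4$
$\left(D{\left(-7 \right)} + \left(42 + 45\right)\right) 46 = \left(4 + \left(42 + 45\right)\right) 46 = \left(4 + 87\right) 46 = 91 \cdot 46 = 4186$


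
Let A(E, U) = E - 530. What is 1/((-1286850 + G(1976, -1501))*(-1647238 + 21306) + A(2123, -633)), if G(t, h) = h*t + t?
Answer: 1/6911593043793 ≈ 1.4468e-13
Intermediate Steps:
G(t, h) = t + h*t
A(E, U) = -530 + E
1/((-1286850 + G(1976, -1501))*(-1647238 + 21306) + A(2123, -633)) = 1/((-1286850 + 1976*(1 - 1501))*(-1647238 + 21306) + (-530 + 2123)) = 1/((-1286850 + 1976*(-1500))*(-1625932) + 1593) = 1/((-1286850 - 2964000)*(-1625932) + 1593) = 1/(-4250850*(-1625932) + 1593) = 1/(6911593042200 + 1593) = 1/6911593043793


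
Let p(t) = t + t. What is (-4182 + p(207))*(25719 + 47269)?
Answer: -275018784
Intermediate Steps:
p(t) = 2*t
(-4182 + p(207))*(25719 + 47269) = (-4182 + 2*207)*(25719 + 47269) = (-4182 + 414)*72988 = -3768*72988 = -275018784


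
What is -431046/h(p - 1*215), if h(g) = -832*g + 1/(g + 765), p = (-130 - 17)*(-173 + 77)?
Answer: 2106665484/56508833749 ≈ 0.037280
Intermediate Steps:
p = 14112 (p = -147*(-96) = 14112)
h(g) = 1/(765 + g) - 832*g (h(g) = -832*g + 1/(765 + g) = 1/(765 + g) - 832*g)
-431046/h(p - 1*215) = -431046*(765 + (14112 - 1*215))/(1 - 636480*(14112 - 1*215) - 832*(14112 - 1*215)²) = -431046*(765 + (14112 - 215))/(1 - 636480*(14112 - 215) - 832*(14112 - 215)²) = -431046*(765 + 13897)/(1 - 636480*13897 - 832*13897²) = -431046*14662/(1 - 8845162560 - 832*193126609) = -431046*14662/(1 - 8845162560 - 160681338688) = -431046/((1/14662)*(-169526501247)) = -431046/(-169526501247/14662) = -431046*(-14662/169526501247) = 2106665484/56508833749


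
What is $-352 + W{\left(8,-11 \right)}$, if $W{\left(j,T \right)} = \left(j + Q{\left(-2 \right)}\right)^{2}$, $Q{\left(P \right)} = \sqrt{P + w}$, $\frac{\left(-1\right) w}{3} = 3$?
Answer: $-299 + 16 i \sqrt{11} \approx -299.0 + 53.066 i$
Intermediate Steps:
$w = -9$ ($w = \left(-3\right) 3 = -9$)
$Q{\left(P \right)} = \sqrt{-9 + P}$ ($Q{\left(P \right)} = \sqrt{P - 9} = \sqrt{-9 + P}$)
$W{\left(j,T \right)} = \left(j + i \sqrt{11}\right)^{2}$ ($W{\left(j,T \right)} = \left(j + \sqrt{-9 - 2}\right)^{2} = \left(j + \sqrt{-11}\right)^{2} = \left(j + i \sqrt{11}\right)^{2}$)
$-352 + W{\left(8,-11 \right)} = -352 + \left(8 + i \sqrt{11}\right)^{2}$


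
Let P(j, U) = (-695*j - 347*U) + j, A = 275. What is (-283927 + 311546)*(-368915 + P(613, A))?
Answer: -24574336678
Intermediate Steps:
P(j, U) = -694*j - 347*U
(-283927 + 311546)*(-368915 + P(613, A)) = (-283927 + 311546)*(-368915 + (-694*613 - 347*275)) = 27619*(-368915 + (-425422 - 95425)) = 27619*(-368915 - 520847) = 27619*(-889762) = -24574336678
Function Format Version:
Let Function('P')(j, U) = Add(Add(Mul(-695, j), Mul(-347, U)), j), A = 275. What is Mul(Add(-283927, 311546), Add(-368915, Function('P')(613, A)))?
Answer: -24574336678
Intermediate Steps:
Function('P')(j, U) = Add(Mul(-694, j), Mul(-347, U))
Mul(Add(-283927, 311546), Add(-368915, Function('P')(613, A))) = Mul(Add(-283927, 311546), Add(-368915, Add(Mul(-694, 613), Mul(-347, 275)))) = Mul(27619, Add(-368915, Add(-425422, -95425))) = Mul(27619, Add(-368915, -520847)) = Mul(27619, -889762) = -24574336678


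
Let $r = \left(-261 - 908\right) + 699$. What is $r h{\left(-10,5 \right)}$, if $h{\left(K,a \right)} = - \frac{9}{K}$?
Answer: $-423$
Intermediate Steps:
$r = -470$ ($r = -1169 + 699 = -470$)
$r h{\left(-10,5 \right)} = - 470 \left(- \frac{9}{-10}\right) = - 470 \left(\left(-9\right) \left(- \frac{1}{10}\right)\right) = \left(-470\right) \frac{9}{10} = -423$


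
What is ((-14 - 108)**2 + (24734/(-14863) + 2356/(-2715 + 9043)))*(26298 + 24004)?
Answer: 1257338287012959/1679519 ≈ 7.4863e+8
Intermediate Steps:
((-14 - 108)**2 + (24734/(-14863) + 2356/(-2715 + 9043)))*(26298 + 24004) = ((-122)**2 + (24734*(-1/14863) + 2356/6328))*50302 = (14884 + (-24734/14863 + 2356*(1/6328)))*50302 = (14884 + (-24734/14863 + 589/1582))*50302 = (14884 - 30374881/23513266)*50302 = (349941076263/23513266)*50302 = 1257338287012959/1679519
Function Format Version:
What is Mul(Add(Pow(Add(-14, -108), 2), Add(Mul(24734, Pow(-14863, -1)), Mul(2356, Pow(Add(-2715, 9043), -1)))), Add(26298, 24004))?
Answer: Rational(1257338287012959, 1679519) ≈ 7.4863e+8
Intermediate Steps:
Mul(Add(Pow(Add(-14, -108), 2), Add(Mul(24734, Pow(-14863, -1)), Mul(2356, Pow(Add(-2715, 9043), -1)))), Add(26298, 24004)) = Mul(Add(Pow(-122, 2), Add(Mul(24734, Rational(-1, 14863)), Mul(2356, Pow(6328, -1)))), 50302) = Mul(Add(14884, Add(Rational(-24734, 14863), Mul(2356, Rational(1, 6328)))), 50302) = Mul(Add(14884, Add(Rational(-24734, 14863), Rational(589, 1582))), 50302) = Mul(Add(14884, Rational(-30374881, 23513266)), 50302) = Mul(Rational(349941076263, 23513266), 50302) = Rational(1257338287012959, 1679519)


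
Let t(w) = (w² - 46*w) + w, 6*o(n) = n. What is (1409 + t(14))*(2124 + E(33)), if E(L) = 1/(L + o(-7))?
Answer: 395547750/191 ≈ 2.0709e+6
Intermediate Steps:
o(n) = n/6
t(w) = w² - 45*w
E(L) = 1/(-7/6 + L) (E(L) = 1/(L + (⅙)*(-7)) = 1/(L - 7/6) = 1/(-7/6 + L))
(1409 + t(14))*(2124 + E(33)) = (1409 + 14*(-45 + 14))*(2124 + 6/(-7 + 6*33)) = (1409 + 14*(-31))*(2124 + 6/(-7 + 198)) = (1409 - 434)*(2124 + 6/191) = 975*(2124 + 6*(1/191)) = 975*(2124 + 6/191) = 975*(405690/191) = 395547750/191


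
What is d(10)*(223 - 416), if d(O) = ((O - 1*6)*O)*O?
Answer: -77200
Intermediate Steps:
d(O) = O**2*(-6 + O) (d(O) = ((O - 6)*O)*O = ((-6 + O)*O)*O = (O*(-6 + O))*O = O**2*(-6 + O))
d(10)*(223 - 416) = (10**2*(-6 + 10))*(223 - 416) = (100*4)*(-193) = 400*(-193) = -77200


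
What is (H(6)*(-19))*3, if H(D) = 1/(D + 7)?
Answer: -57/13 ≈ -4.3846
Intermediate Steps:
H(D) = 1/(7 + D)
(H(6)*(-19))*3 = (-19/(7 + 6))*3 = (-19/13)*3 = ((1/13)*(-19))*3 = -19/13*3 = -57/13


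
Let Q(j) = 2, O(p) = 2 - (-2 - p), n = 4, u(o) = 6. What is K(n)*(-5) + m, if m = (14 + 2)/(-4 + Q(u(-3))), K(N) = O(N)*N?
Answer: -168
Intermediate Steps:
O(p) = 4 + p (O(p) = 2 + (2 + p) = 4 + p)
K(N) = N*(4 + N) (K(N) = (4 + N)*N = N*(4 + N))
m = -8 (m = (14 + 2)/(-4 + 2) = 16/(-2) = 16*(-½) = -8)
K(n)*(-5) + m = (4*(4 + 4))*(-5) - 8 = (4*8)*(-5) - 8 = 32*(-5) - 8 = -160 - 8 = -168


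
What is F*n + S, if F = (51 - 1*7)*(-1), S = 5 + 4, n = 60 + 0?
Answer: -2631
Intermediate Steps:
n = 60
S = 9
F = -44 (F = (51 - 7)*(-1) = 44*(-1) = -44)
F*n + S = -44*60 + 9 = -2640 + 9 = -2631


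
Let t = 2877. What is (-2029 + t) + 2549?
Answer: 3397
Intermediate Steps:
(-2029 + t) + 2549 = (-2029 + 2877) + 2549 = 848 + 2549 = 3397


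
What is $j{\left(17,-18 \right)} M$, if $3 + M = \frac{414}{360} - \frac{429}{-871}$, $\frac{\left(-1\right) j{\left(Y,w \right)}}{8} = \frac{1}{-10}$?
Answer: $- \frac{1819}{1675} \approx -1.086$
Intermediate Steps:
$j{\left(Y,w \right)} = \frac{4}{5}$ ($j{\left(Y,w \right)} = - \frac{8}{-10} = \left(-8\right) \left(- \frac{1}{10}\right) = \frac{4}{5}$)
$M = - \frac{1819}{1340}$ ($M = -3 + \left(\frac{414}{360} - \frac{429}{-871}\right) = -3 + \left(414 \cdot \frac{1}{360} - - \frac{33}{67}\right) = -3 + \left(\frac{23}{20} + \frac{33}{67}\right) = -3 + \frac{2201}{1340} = - \frac{1819}{1340} \approx -1.3575$)
$j{\left(17,-18 \right)} M = \frac{4}{5} \left(- \frac{1819}{1340}\right) = - \frac{1819}{1675}$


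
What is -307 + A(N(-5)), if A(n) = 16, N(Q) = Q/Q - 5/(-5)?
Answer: -291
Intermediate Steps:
N(Q) = 2 (N(Q) = 1 - 5*(-⅕) = 1 + 1 = 2)
-307 + A(N(-5)) = -307 + 16 = -291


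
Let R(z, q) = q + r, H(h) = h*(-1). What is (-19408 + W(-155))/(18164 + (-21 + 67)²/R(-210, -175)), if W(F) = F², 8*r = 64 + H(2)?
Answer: 3088773/12143252 ≈ 0.25436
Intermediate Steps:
H(h) = -h
r = 31/4 (r = (64 - 1*2)/8 = (64 - 2)/8 = (⅛)*62 = 31/4 ≈ 7.7500)
R(z, q) = 31/4 + q (R(z, q) = q + 31/4 = 31/4 + q)
(-19408 + W(-155))/(18164 + (-21 + 67)²/R(-210, -175)) = (-19408 + (-155)²)/(18164 + (-21 + 67)²/(31/4 - 175)) = (-19408 + 24025)/(18164 + 46²/(-669/4)) = 4617/(18164 + 2116*(-4/669)) = 4617/(18164 - 8464/669) = 4617/(12143252/669) = 4617*(669/12143252) = 3088773/12143252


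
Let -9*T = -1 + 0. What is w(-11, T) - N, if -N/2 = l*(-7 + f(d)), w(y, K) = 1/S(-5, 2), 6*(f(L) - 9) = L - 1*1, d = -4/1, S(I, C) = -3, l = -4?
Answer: -29/3 ≈ -9.6667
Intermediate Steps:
T = ⅑ (T = -(-1 + 0)/9 = -⅑*(-1) = ⅑ ≈ 0.11111)
d = -4 (d = -4*1 = -4)
f(L) = 53/6 + L/6 (f(L) = 9 + (L - 1*1)/6 = 9 + (L - 1)/6 = 9 + (-1 + L)/6 = 9 + (-⅙ + L/6) = 53/6 + L/6)
w(y, K) = -⅓ (w(y, K) = 1/(-3) = -⅓)
N = 28/3 (N = -(-8)*(-7 + (53/6 + (⅙)*(-4))) = -(-8)*(-7 + (53/6 - ⅔)) = -(-8)*(-7 + 49/6) = -(-8)*7/6 = -2*(-14/3) = 28/3 ≈ 9.3333)
w(-11, T) - N = -⅓ - 1*28/3 = -⅓ - 28/3 = -29/3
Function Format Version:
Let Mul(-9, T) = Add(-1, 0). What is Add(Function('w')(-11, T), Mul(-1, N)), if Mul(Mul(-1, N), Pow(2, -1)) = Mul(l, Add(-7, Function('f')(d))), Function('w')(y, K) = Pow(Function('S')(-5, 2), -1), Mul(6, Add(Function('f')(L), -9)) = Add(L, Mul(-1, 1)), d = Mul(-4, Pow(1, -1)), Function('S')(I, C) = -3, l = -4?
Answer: Rational(-29, 3) ≈ -9.6667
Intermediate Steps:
T = Rational(1, 9) (T = Mul(Rational(-1, 9), Add(-1, 0)) = Mul(Rational(-1, 9), -1) = Rational(1, 9) ≈ 0.11111)
d = -4 (d = Mul(-4, 1) = -4)
Function('f')(L) = Add(Rational(53, 6), Mul(Rational(1, 6), L)) (Function('f')(L) = Add(9, Mul(Rational(1, 6), Add(L, Mul(-1, 1)))) = Add(9, Mul(Rational(1, 6), Add(L, -1))) = Add(9, Mul(Rational(1, 6), Add(-1, L))) = Add(9, Add(Rational(-1, 6), Mul(Rational(1, 6), L))) = Add(Rational(53, 6), Mul(Rational(1, 6), L)))
Function('w')(y, K) = Rational(-1, 3) (Function('w')(y, K) = Pow(-3, -1) = Rational(-1, 3))
N = Rational(28, 3) (N = Mul(-2, Mul(-4, Add(-7, Add(Rational(53, 6), Mul(Rational(1, 6), -4))))) = Mul(-2, Mul(-4, Add(-7, Add(Rational(53, 6), Rational(-2, 3))))) = Mul(-2, Mul(-4, Add(-7, Rational(49, 6)))) = Mul(-2, Mul(-4, Rational(7, 6))) = Mul(-2, Rational(-14, 3)) = Rational(28, 3) ≈ 9.3333)
Add(Function('w')(-11, T), Mul(-1, N)) = Add(Rational(-1, 3), Mul(-1, Rational(28, 3))) = Add(Rational(-1, 3), Rational(-28, 3)) = Rational(-29, 3)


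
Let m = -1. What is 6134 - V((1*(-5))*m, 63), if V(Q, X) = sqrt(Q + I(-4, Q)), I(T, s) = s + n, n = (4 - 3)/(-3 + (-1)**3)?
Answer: 6134 - sqrt(39)/2 ≈ 6130.9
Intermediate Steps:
n = -1/4 (n = 1/(-3 - 1) = 1/(-4) = 1*(-1/4) = -1/4 ≈ -0.25000)
I(T, s) = -1/4 + s (I(T, s) = s - 1/4 = -1/4 + s)
V(Q, X) = sqrt(-1/4 + 2*Q) (V(Q, X) = sqrt(Q + (-1/4 + Q)) = sqrt(-1/4 + 2*Q))
6134 - V((1*(-5))*m, 63) = 6134 - sqrt(-1 + 8*((1*(-5))*(-1)))/2 = 6134 - sqrt(-1 + 8*(-5*(-1)))/2 = 6134 - sqrt(-1 + 8*5)/2 = 6134 - sqrt(-1 + 40)/2 = 6134 - sqrt(39)/2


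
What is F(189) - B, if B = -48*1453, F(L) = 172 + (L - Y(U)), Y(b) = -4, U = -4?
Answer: 70109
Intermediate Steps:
F(L) = 176 + L (F(L) = 172 + (L - 1*(-4)) = 172 + (L + 4) = 172 + (4 + L) = 176 + L)
B = -69744
F(189) - B = (176 + 189) - 1*(-69744) = 365 + 69744 = 70109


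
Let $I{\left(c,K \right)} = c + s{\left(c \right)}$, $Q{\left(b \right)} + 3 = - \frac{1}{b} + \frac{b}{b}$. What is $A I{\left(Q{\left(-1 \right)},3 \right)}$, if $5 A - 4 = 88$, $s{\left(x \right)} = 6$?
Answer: $92$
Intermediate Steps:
$Q{\left(b \right)} = -2 - \frac{1}{b}$ ($Q{\left(b \right)} = -3 - \left(\frac{1}{b} - \frac{b}{b}\right) = -3 + \left(- \frac{1}{b} + 1\right) = -3 + \left(1 - \frac{1}{b}\right) = -2 - \frac{1}{b}$)
$I{\left(c,K \right)} = 6 + c$ ($I{\left(c,K \right)} = c + 6 = 6 + c$)
$A = \frac{92}{5}$ ($A = \frac{4}{5} + \frac{1}{5} \cdot 88 = \frac{4}{5} + \frac{88}{5} = \frac{92}{5} \approx 18.4$)
$A I{\left(Q{\left(-1 \right)},3 \right)} = \frac{92 \left(6 - 1\right)}{5} = \frac{92}{5} \cdot 5 = 92$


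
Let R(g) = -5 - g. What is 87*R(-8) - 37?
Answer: 224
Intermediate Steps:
87*R(-8) - 37 = 87*(-5 - 1*(-8)) - 37 = 87*(-5 + 8) - 37 = 87*3 - 37 = 261 - 37 = 224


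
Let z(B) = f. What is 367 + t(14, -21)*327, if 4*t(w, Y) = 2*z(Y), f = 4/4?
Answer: 1061/2 ≈ 530.50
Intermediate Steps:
f = 1 (f = 4*(1/4) = 1)
z(B) = 1
t(w, Y) = 1/2 (t(w, Y) = (2*1)/4 = (1/4)*2 = 1/2)
367 + t(14, -21)*327 = 367 + (1/2)*327 = 367 + 327/2 = 1061/2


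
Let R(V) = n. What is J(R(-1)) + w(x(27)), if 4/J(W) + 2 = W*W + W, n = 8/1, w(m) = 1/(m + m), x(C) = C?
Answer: 143/1890 ≈ 0.075661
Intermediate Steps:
w(m) = 1/(2*m)
n = 8 (n = 8*1 = 8)
R(V) = 8
J(W) = 4/(-2 + W + W²) (J(W) = 4/(-2 + (W*W + W)) = 4/(-2 + (W² + W)) = 4/(-2 + (W + W²)) = 4/(-2 + W + W²))
J(R(-1)) + w(x(27)) = 4/(-2 + 8 + 8²) + (½)/27 = 4/(-2 + 8 + 64) + (½)*(1/27) = 4/70 + 1/54 = 4*(1/70) + 1/54 = 2/35 + 1/54 = 143/1890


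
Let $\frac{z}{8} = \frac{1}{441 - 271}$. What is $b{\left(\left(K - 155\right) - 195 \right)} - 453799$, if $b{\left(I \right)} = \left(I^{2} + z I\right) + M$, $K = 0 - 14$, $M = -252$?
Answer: $- \frac{27333631}{85} \approx -3.2157 \cdot 10^{5}$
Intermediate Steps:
$K = -14$ ($K = 0 - 14 = -14$)
$z = \frac{4}{85}$ ($z = \frac{8}{441 - 271} = \frac{8}{170} = 8 \cdot \frac{1}{170} = \frac{4}{85} \approx 0.047059$)
$b{\left(I \right)} = -252 + I^{2} + \frac{4 I}{85}$ ($b{\left(I \right)} = \left(I^{2} + \frac{4 I}{85}\right) - 252 = -252 + I^{2} + \frac{4 I}{85}$)
$b{\left(\left(K - 155\right) - 195 \right)} - 453799 = \left(-252 + \left(\left(-14 - 155\right) - 195\right)^{2} + \frac{4 \left(\left(-14 - 155\right) - 195\right)}{85}\right) - 453799 = \left(-252 + \left(-169 - 195\right)^{2} + \frac{4 \left(-169 - 195\right)}{85}\right) - 453799 = \left(-252 + \left(-364\right)^{2} + \frac{4}{85} \left(-364\right)\right) - 453799 = \left(-252 + 132496 - \frac{1456}{85}\right) - 453799 = \frac{11239284}{85} - 453799 = - \frac{27333631}{85}$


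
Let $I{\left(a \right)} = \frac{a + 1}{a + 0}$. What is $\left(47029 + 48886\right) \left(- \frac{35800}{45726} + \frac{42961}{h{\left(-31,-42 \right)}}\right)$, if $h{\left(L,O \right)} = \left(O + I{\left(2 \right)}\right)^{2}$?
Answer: $\frac{121857688658960}{50001381} \approx 2.4371 \cdot 10^{6}$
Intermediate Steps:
$I{\left(a \right)} = \frac{1 + a}{a}$
$h{\left(L,O \right)} = \left(\frac{3}{2} + O\right)^{2}$ ($h{\left(L,O \right)} = \left(O + \frac{1 + 2}{2}\right)^{2} = \left(O + \frac{1}{2} \cdot 3\right)^{2} = \left(O + \frac{3}{2}\right)^{2} = \left(\frac{3}{2} + O\right)^{2}$)
$\left(47029 + 48886\right) \left(- \frac{35800}{45726} + \frac{42961}{h{\left(-31,-42 \right)}}\right) = \left(47029 + 48886\right) \left(- \frac{35800}{45726} + \frac{42961}{\frac{1}{4} \left(3 + 2 \left(-42\right)\right)^{2}}\right) = 95915 \left(\left(-35800\right) \frac{1}{45726} + \frac{42961}{\frac{1}{4} \left(3 - 84\right)^{2}}\right) = 95915 \left(- \frac{17900}{22863} + \frac{42961}{\frac{1}{4} \left(-81\right)^{2}}\right) = 95915 \left(- \frac{17900}{22863} + \frac{42961}{\frac{1}{4} \cdot 6561}\right) = 95915 \left(- \frac{17900}{22863} + \frac{42961}{\frac{6561}{4}}\right) = 95915 \left(- \frac{17900}{22863} + 42961 \cdot \frac{4}{6561}\right) = 95915 \left(- \frac{17900}{22863} + \frac{171844}{6561}\right) = 95915 \cdot \frac{1270475824}{50001381} = \frac{121857688658960}{50001381}$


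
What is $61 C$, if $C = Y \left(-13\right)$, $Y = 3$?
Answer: $-2379$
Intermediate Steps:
$C = -39$ ($C = 3 \left(-13\right) = -39$)
$61 C = 61 \left(-39\right) = -2379$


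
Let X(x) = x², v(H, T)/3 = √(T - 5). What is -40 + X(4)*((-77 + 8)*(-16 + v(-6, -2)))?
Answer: 17624 - 3312*I*√7 ≈ 17624.0 - 8762.7*I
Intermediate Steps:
v(H, T) = 3*√(-5 + T) (v(H, T) = 3*√(T - 5) = 3*√(-5 + T))
-40 + X(4)*((-77 + 8)*(-16 + v(-6, -2))) = -40 + 4²*((-77 + 8)*(-16 + 3*√(-5 - 2))) = -40 + 16*(-69*(-16 + 3*√(-7))) = -40 + 16*(-69*(-16 + 3*(I*√7))) = -40 + 16*(-69*(-16 + 3*I*√7)) = -40 + 16*(1104 - 207*I*√7) = -40 + (17664 - 3312*I*√7) = 17624 - 3312*I*√7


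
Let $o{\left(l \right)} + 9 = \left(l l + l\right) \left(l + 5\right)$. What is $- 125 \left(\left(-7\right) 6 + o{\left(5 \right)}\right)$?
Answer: $-31125$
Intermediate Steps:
$o{\left(l \right)} = -9 + \left(5 + l\right) \left(l + l^{2}\right)$ ($o{\left(l \right)} = -9 + \left(l l + l\right) \left(l + 5\right) = -9 + \left(l^{2} + l\right) \left(5 + l\right) = -9 + \left(l + l^{2}\right) \left(5 + l\right) = -9 + \left(5 + l\right) \left(l + l^{2}\right)$)
$- 125 \left(\left(-7\right) 6 + o{\left(5 \right)}\right) = - 125 \left(\left(-7\right) 6 + \left(-9 + 5^{3} + 5 \cdot 5 + 6 \cdot 5^{2}\right)\right) = - 125 \left(-42 + \left(-9 + 125 + 25 + 6 \cdot 25\right)\right) = - 125 \left(-42 + \left(-9 + 125 + 25 + 150\right)\right) = - 125 \left(-42 + 291\right) = \left(-125\right) 249 = -31125$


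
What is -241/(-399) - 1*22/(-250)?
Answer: 34514/49875 ≈ 0.69201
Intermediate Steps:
-241/(-399) - 1*22/(-250) = -241*(-1/399) - 22*(-1/250) = 241/399 + 11/125 = 34514/49875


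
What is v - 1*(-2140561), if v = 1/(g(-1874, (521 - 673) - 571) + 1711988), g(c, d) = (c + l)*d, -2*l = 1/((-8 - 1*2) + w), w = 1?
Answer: 39388674876545/18401099 ≈ 2.1406e+6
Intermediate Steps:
l = 1/18 (l = -1/(2*((-8 - 1*2) + 1)) = -1/(2*((-8 - 2) + 1)) = -1/(2*(-10 + 1)) = -½/(-9) = -½*(-⅑) = 1/18 ≈ 0.055556)
g(c, d) = d*(1/18 + c) (g(c, d) = (c + 1/18)*d = (1/18 + c)*d = d*(1/18 + c))
v = 6/18401099 (v = 1/(((521 - 673) - 571)*(1/18 - 1874) + 1711988) = 1/((-152 - 571)*(-33731/18) + 1711988) = 1/(-723*(-33731/18) + 1711988) = 1/(8129171/6 + 1711988) = 1/(18401099/6) = 6/18401099 ≈ 3.2607e-7)
v - 1*(-2140561) = 6/18401099 - 1*(-2140561) = 6/18401099 + 2140561 = 39388674876545/18401099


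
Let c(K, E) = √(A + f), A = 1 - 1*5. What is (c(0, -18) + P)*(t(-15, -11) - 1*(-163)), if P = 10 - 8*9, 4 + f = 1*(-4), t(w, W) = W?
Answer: -9424 + 304*I*√3 ≈ -9424.0 + 526.54*I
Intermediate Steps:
A = -4 (A = 1 - 5 = -4)
f = -8 (f = -4 + 1*(-4) = -4 - 4 = -8)
P = -62 (P = 10 - 72 = -62)
c(K, E) = 2*I*√3 (c(K, E) = √(-4 - 8) = √(-12) = 2*I*√3)
(c(0, -18) + P)*(t(-15, -11) - 1*(-163)) = (2*I*√3 - 62)*(-11 - 1*(-163)) = (-62 + 2*I*√3)*(-11 + 163) = (-62 + 2*I*√3)*152 = -9424 + 304*I*√3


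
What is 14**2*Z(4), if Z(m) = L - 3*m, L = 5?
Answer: -1372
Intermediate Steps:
Z(m) = 5 - 3*m
14**2*Z(4) = 14**2*(5 - 3*4) = 196*(5 - 12) = 196*(-7) = -1372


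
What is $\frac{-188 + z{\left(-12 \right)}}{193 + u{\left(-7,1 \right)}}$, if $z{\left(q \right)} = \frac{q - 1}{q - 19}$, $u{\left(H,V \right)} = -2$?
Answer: $- \frac{5815}{5921} \approx -0.9821$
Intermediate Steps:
$z{\left(q \right)} = \frac{-1 + q}{-19 + q}$
$\frac{-188 + z{\left(-12 \right)}}{193 + u{\left(-7,1 \right)}} = \frac{-188 + \frac{-1 - 12}{-19 - 12}}{193 - 2} = \frac{-188 + \frac{1}{-31} \left(-13\right)}{191} = \left(-188 - - \frac{13}{31}\right) \frac{1}{191} = \left(-188 + \frac{13}{31}\right) \frac{1}{191} = \left(- \frac{5815}{31}\right) \frac{1}{191} = - \frac{5815}{5921}$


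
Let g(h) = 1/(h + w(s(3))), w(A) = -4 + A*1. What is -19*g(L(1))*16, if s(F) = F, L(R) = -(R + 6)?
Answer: 38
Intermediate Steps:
L(R) = -6 - R (L(R) = -(6 + R) = -6 - R)
w(A) = -4 + A
g(h) = 1/(-1 + h) (g(h) = 1/(h + (-4 + 3)) = 1/(h - 1) = 1/(-1 + h))
-19*g(L(1))*16 = -19/(-1 + (-6 - 1*1))*16 = -19/(-1 + (-6 - 1))*16 = -19/(-1 - 7)*16 = -19/(-8)*16 = -19*(-1/8)*16 = (19/8)*16 = 38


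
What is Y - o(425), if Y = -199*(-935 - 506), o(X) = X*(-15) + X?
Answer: 292709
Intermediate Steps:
o(X) = -14*X (o(X) = -15*X + X = -14*X)
Y = 286759 (Y = -199*(-1441) = 286759)
Y - o(425) = 286759 - (-14)*425 = 286759 - 1*(-5950) = 286759 + 5950 = 292709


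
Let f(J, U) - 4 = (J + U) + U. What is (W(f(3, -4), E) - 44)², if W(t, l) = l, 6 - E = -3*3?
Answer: 841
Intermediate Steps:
f(J, U) = 4 + J + 2*U (f(J, U) = 4 + ((J + U) + U) = 4 + (J + 2*U) = 4 + J + 2*U)
E = 15 (E = 6 - (-3)*3 = 6 - 1*(-9) = 6 + 9 = 15)
(W(f(3, -4), E) - 44)² = (15 - 44)² = (-29)² = 841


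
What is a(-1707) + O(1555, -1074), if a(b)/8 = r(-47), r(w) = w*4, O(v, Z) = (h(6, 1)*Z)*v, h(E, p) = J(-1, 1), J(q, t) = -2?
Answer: 3338636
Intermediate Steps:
h(E, p) = -2
O(v, Z) = -2*Z*v (O(v, Z) = (-2*Z)*v = -2*Z*v)
r(w) = 4*w
a(b) = -1504 (a(b) = 8*(4*(-47)) = 8*(-188) = -1504)
a(-1707) + O(1555, -1074) = -1504 - 2*(-1074)*1555 = -1504 + 3340140 = 3338636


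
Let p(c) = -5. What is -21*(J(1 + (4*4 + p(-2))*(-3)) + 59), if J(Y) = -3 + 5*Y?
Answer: 2184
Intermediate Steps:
-21*(J(1 + (4*4 + p(-2))*(-3)) + 59) = -21*((-3 + 5*(1 + (4*4 - 5)*(-3))) + 59) = -21*((-3 + 5*(1 + (16 - 5)*(-3))) + 59) = -21*((-3 + 5*(1 + 11*(-3))) + 59) = -21*((-3 + 5*(1 - 33)) + 59) = -21*((-3 + 5*(-32)) + 59) = -21*((-3 - 160) + 59) = -21*(-163 + 59) = -21*(-104) = 2184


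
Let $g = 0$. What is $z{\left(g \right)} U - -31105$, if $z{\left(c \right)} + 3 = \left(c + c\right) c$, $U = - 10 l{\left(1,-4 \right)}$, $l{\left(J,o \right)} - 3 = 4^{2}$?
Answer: $31675$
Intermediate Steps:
$l{\left(J,o \right)} = 19$ ($l{\left(J,o \right)} = 3 + 4^{2} = 3 + 16 = 19$)
$U = -190$ ($U = \left(-10\right) 19 = -190$)
$z{\left(c \right)} = -3 + 2 c^{2}$ ($z{\left(c \right)} = -3 + \left(c + c\right) c = -3 + 2 c c = -3 + 2 c^{2}$)
$z{\left(g \right)} U - -31105 = \left(-3 + 2 \cdot 0^{2}\right) \left(-190\right) - -31105 = \left(-3 + 2 \cdot 0\right) \left(-190\right) + 31105 = \left(-3 + 0\right) \left(-190\right) + 31105 = \left(-3\right) \left(-190\right) + 31105 = 570 + 31105 = 31675$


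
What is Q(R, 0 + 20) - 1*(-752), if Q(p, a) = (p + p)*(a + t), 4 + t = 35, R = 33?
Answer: 4118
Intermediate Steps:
t = 31 (t = -4 + 35 = 31)
Q(p, a) = 2*p*(31 + a) (Q(p, a) = (p + p)*(a + 31) = (2*p)*(31 + a) = 2*p*(31 + a))
Q(R, 0 + 20) - 1*(-752) = 2*33*(31 + (0 + 20)) - 1*(-752) = 2*33*(31 + 20) + 752 = 2*33*51 + 752 = 3366 + 752 = 4118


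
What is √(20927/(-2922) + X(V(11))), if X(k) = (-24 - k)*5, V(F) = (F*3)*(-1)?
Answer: √323065086/2922 ≈ 6.1513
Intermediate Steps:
V(F) = -3*F (V(F) = (3*F)*(-1) = -3*F)
X(k) = -120 - 5*k
√(20927/(-2922) + X(V(11))) = √(20927/(-2922) + (-120 - (-15)*11)) = √(20927*(-1/2922) + (-120 - 5*(-33))) = √(-20927/2922 + (-120 + 165)) = √(-20927/2922 + 45) = √(110563/2922) = √323065086/2922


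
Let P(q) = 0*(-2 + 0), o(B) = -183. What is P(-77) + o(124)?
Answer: -183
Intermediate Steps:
P(q) = 0 (P(q) = 0*(-2) = 0)
P(-77) + o(124) = 0 - 183 = -183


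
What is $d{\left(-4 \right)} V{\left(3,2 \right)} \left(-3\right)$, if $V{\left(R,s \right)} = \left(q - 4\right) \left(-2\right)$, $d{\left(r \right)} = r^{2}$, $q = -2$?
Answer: $-576$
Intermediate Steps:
$V{\left(R,s \right)} = 12$ ($V{\left(R,s \right)} = \left(-2 - 4\right) \left(-2\right) = \left(-6\right) \left(-2\right) = 12$)
$d{\left(-4 \right)} V{\left(3,2 \right)} \left(-3\right) = \left(-4\right)^{2} \cdot 12 \left(-3\right) = 16 \cdot 12 \left(-3\right) = 192 \left(-3\right) = -576$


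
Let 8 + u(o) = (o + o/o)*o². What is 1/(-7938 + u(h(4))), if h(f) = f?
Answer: -1/7866 ≈ -0.00012713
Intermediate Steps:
u(o) = -8 + o²*(1 + o) (u(o) = -8 + (o + o/o)*o² = -8 + (o + 1)*o² = -8 + (1 + o)*o² = -8 + o²*(1 + o))
1/(-7938 + u(h(4))) = 1/(-7938 + (-8 + 4² + 4³)) = 1/(-7938 + (-8 + 16 + 64)) = 1/(-7938 + 72) = 1/(-7866) = -1/7866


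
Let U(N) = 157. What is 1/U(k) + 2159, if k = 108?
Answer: 338964/157 ≈ 2159.0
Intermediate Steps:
1/U(k) + 2159 = 1/157 + 2159 = 338964/157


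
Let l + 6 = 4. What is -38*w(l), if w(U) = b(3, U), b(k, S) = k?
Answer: -114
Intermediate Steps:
l = -2 (l = -6 + 4 = -2)
w(U) = 3
-38*w(l) = -38*3 = -114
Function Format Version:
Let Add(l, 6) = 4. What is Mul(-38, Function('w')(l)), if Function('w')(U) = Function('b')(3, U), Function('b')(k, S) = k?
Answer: -114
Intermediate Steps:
l = -2 (l = Add(-6, 4) = -2)
Function('w')(U) = 3
Mul(-38, Function('w')(l)) = Mul(-38, 3) = -114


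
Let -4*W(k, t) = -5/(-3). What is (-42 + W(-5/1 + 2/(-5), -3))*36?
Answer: -1527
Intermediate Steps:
W(k, t) = -5/12 (W(k, t) = -(-5)/(4*(-3)) = -(-5)*(-1)/(4*3) = -¼*5/3 = -5/12)
(-42 + W(-5/1 + 2/(-5), -3))*36 = (-42 - 5/12)*36 = -509/12*36 = -1527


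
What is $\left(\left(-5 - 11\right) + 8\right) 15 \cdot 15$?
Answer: $-1800$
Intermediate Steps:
$\left(\left(-5 - 11\right) + 8\right) 15 \cdot 15 = \left(-16 + 8\right) 15 \cdot 15 = \left(-8\right) 15 \cdot 15 = \left(-120\right) 15 = -1800$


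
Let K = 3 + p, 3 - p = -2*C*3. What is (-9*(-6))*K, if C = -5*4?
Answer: -6156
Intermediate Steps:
C = -20
p = -117 (p = 3 - (-2*(-20))*3 = 3 - 40*3 = 3 - 1*120 = 3 - 120 = -117)
K = -114 (K = 3 - 117 = -114)
(-9*(-6))*K = -9*(-6)*(-114) = 54*(-114) = -6156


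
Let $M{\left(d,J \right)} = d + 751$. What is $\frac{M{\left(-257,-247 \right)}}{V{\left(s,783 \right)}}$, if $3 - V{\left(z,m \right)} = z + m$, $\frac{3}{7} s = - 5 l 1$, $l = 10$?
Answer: $- \frac{741}{995} \approx -0.74472$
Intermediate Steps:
$s = - \frac{350}{3}$ ($s = \frac{7 \left(-5\right) 10 \cdot 1}{3} = \frac{7 \left(\left(-50\right) 1\right)}{3} = \frac{7}{3} \left(-50\right) = - \frac{350}{3} \approx -116.67$)
$M{\left(d,J \right)} = 751 + d$
$V{\left(z,m \right)} = 3 - m - z$ ($V{\left(z,m \right)} = 3 - \left(z + m\right) = 3 - \left(m + z\right) = 3 - m - z$)
$\frac{M{\left(-257,-247 \right)}}{V{\left(s,783 \right)}} = \frac{751 - 257}{3 - 783 - - \frac{350}{3}} = \frac{494}{3 - 783 + \frac{350}{3}} = \frac{494}{- \frac{1990}{3}} = 494 \left(- \frac{3}{1990}\right) = - \frac{741}{995}$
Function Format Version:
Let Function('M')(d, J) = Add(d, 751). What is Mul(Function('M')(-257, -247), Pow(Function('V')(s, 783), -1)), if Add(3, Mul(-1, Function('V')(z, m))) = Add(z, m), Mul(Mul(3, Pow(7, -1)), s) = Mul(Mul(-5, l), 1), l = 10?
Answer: Rational(-741, 995) ≈ -0.74472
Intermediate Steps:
s = Rational(-350, 3) (s = Mul(Rational(7, 3), Mul(Mul(-5, 10), 1)) = Mul(Rational(7, 3), Mul(-50, 1)) = Mul(Rational(7, 3), -50) = Rational(-350, 3) ≈ -116.67)
Function('M')(d, J) = Add(751, d)
Function('V')(z, m) = Add(3, Mul(-1, m), Mul(-1, z)) (Function('V')(z, m) = Add(3, Mul(-1, Add(z, m))) = Add(3, Mul(-1, Add(m, z))) = Add(3, Add(Mul(-1, m), Mul(-1, z))) = Add(3, Mul(-1, m), Mul(-1, z)))
Mul(Function('M')(-257, -247), Pow(Function('V')(s, 783), -1)) = Mul(Add(751, -257), Pow(Add(3, Mul(-1, 783), Mul(-1, Rational(-350, 3))), -1)) = Mul(494, Pow(Add(3, -783, Rational(350, 3)), -1)) = Mul(494, Pow(Rational(-1990, 3), -1)) = Mul(494, Rational(-3, 1990)) = Rational(-741, 995)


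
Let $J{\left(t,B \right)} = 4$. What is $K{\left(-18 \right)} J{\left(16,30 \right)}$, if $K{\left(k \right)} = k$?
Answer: $-72$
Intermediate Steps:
$K{\left(-18 \right)} J{\left(16,30 \right)} = \left(-18\right) 4 = -72$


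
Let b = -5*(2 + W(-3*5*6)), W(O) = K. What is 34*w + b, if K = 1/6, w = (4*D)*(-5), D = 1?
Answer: -4145/6 ≈ -690.83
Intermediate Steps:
w = -20 (w = (4*1)*(-5) = 4*(-5) = -20)
K = 1/6 ≈ 0.16667
W(O) = 1/6
b = -65/6 (b = -5*(2 + 1/6) = -5*13/6 = -65/6 ≈ -10.833)
34*w + b = 34*(-20) - 65/6 = -680 - 65/6 = -4145/6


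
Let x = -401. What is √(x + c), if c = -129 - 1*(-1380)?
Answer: 5*√34 ≈ 29.155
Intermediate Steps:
c = 1251 (c = -129 + 1380 = 1251)
√(x + c) = √(-401 + 1251) = √850 = 5*√34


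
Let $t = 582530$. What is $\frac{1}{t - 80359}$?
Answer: $\frac{1}{502171} \approx 1.9914 \cdot 10^{-6}$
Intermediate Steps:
$\frac{1}{t - 80359} = \frac{1}{582530 - 80359} = \frac{1}{502171}$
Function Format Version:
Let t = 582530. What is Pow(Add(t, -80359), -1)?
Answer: Rational(1, 502171) ≈ 1.9914e-6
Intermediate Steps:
Pow(Add(t, -80359), -1) = Pow(Add(582530, -80359), -1) = Pow(502171, -1) = Rational(1, 502171)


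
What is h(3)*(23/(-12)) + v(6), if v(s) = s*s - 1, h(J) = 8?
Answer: 59/3 ≈ 19.667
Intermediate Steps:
v(s) = -1 + s² (v(s) = s² - 1 = -1 + s²)
h(3)*(23/(-12)) + v(6) = 8*(23/(-12)) + (-1 + 6²) = 8*(23*(-1/12)) + (-1 + 36) = 8*(-23/12) + 35 = -46/3 + 35 = 59/3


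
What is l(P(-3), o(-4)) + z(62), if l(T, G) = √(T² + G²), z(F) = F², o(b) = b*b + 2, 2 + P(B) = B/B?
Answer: 3844 + 5*√13 ≈ 3862.0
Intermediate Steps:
P(B) = -1 (P(B) = -2 + B/B = -2 + 1 = -1)
o(b) = 2 + b² (o(b) = b² + 2 = 2 + b²)
l(T, G) = √(G² + T²)
l(P(-3), o(-4)) + z(62) = √((2 + (-4)²)² + (-1)²) + 62² = √((2 + 16)² + 1) + 3844 = √(18² + 1) + 3844 = √(324 + 1) + 3844 = √325 + 3844 = 5*√13 + 3844 = 3844 + 5*√13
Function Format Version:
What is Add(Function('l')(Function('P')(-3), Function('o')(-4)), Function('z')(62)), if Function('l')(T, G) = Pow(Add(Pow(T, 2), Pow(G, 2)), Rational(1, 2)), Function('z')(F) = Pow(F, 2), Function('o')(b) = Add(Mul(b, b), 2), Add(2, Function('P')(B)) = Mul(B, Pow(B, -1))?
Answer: Add(3844, Mul(5, Pow(13, Rational(1, 2)))) ≈ 3862.0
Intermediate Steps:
Function('P')(B) = -1 (Function('P')(B) = Add(-2, Mul(B, Pow(B, -1))) = Add(-2, 1) = -1)
Function('o')(b) = Add(2, Pow(b, 2)) (Function('o')(b) = Add(Pow(b, 2), 2) = Add(2, Pow(b, 2)))
Function('l')(T, G) = Pow(Add(Pow(G, 2), Pow(T, 2)), Rational(1, 2))
Add(Function('l')(Function('P')(-3), Function('o')(-4)), Function('z')(62)) = Add(Pow(Add(Pow(Add(2, Pow(-4, 2)), 2), Pow(-1, 2)), Rational(1, 2)), Pow(62, 2)) = Add(Pow(Add(Pow(Add(2, 16), 2), 1), Rational(1, 2)), 3844) = Add(Pow(Add(Pow(18, 2), 1), Rational(1, 2)), 3844) = Add(Pow(Add(324, 1), Rational(1, 2)), 3844) = Add(Pow(325, Rational(1, 2)), 3844) = Add(Mul(5, Pow(13, Rational(1, 2))), 3844) = Add(3844, Mul(5, Pow(13, Rational(1, 2))))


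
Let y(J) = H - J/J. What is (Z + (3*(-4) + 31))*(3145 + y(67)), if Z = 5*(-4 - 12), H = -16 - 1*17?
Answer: -189771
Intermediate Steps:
H = -33 (H = -16 - 17 = -33)
y(J) = -34 (y(J) = -33 - J/J = -33 - 1*1 = -33 - 1 = -34)
Z = -80 (Z = 5*(-16) = -80)
(Z + (3*(-4) + 31))*(3145 + y(67)) = (-80 + (3*(-4) + 31))*(3145 - 34) = (-80 + (-12 + 31))*3111 = (-80 + 19)*3111 = -61*3111 = -189771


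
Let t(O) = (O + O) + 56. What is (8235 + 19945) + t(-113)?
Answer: 28010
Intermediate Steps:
t(O) = 56 + 2*O (t(O) = 2*O + 56 = 56 + 2*O)
(8235 + 19945) + t(-113) = (8235 + 19945) + (56 + 2*(-113)) = 28180 + (56 - 226) = 28180 - 170 = 28010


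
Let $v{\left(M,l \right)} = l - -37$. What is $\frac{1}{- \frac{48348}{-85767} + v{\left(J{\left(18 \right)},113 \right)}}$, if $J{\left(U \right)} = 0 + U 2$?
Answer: $\frac{28589}{4304466} \approx 0.0066417$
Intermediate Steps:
$J{\left(U \right)} = 2 U$ ($J{\left(U \right)} = 0 + 2 U = 2 U$)
$v{\left(M,l \right)} = 37 + l$ ($v{\left(M,l \right)} = l + 37 = 37 + l$)
$\frac{1}{- \frac{48348}{-85767} + v{\left(J{\left(18 \right)},113 \right)}} = \frac{1}{- \frac{48348}{-85767} + \left(37 + 113\right)} = \frac{1}{\left(-48348\right) \left(- \frac{1}{85767}\right) + 150} = \frac{1}{\frac{16116}{28589} + 150} = \frac{1}{\frac{4304466}{28589}} = \frac{28589}{4304466}$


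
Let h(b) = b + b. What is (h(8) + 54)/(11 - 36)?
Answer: -14/5 ≈ -2.8000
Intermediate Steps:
h(b) = 2*b
(h(8) + 54)/(11 - 36) = (2*8 + 54)/(11 - 36) = (16 + 54)/(-25) = -1/25*70 = -14/5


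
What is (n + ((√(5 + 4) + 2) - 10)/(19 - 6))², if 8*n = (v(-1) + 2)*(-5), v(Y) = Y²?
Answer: 55225/10816 ≈ 5.1059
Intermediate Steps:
n = -15/8 (n = (((-1)² + 2)*(-5))/8 = ((1 + 2)*(-5))/8 = (3*(-5))/8 = (⅛)*(-15) = -15/8 ≈ -1.8750)
(n + ((√(5 + 4) + 2) - 10)/(19 - 6))² = (-15/8 + ((√(5 + 4) + 2) - 10)/(19 - 6))² = (-15/8 + ((√9 + 2) - 10)/13)² = (-15/8 + ((3 + 2) - 10)*(1/13))² = (-15/8 + (5 - 10)*(1/13))² = (-15/8 - 5*1/13)² = (-15/8 - 5/13)² = (-235/104)² = 55225/10816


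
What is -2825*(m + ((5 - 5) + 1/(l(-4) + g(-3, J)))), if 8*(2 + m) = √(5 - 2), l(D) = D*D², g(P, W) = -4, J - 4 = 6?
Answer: 387025/68 - 2825*√3/8 ≈ 5079.9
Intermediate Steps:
J = 10 (J = 4 + 6 = 10)
l(D) = D³
m = -2 + √3/8 (m = -2 + √(5 - 2)/8 = -2 + √3/8 ≈ -1.7835)
-2825*(m + ((5 - 5) + 1/(l(-4) + g(-3, J)))) = -2825*((-2 + √3/8) + ((5 - 5) + 1/((-4)³ - 4))) = -2825*((-2 + √3/8) + (0 + 1/(-64 - 4))) = -2825*((-2 + √3/8) + (0 + 1/(-68))) = -2825*((-2 + √3/8) + (0 - 1/68)) = -2825*((-2 + √3/8) - 1/68) = -2825*(-137/68 + √3/8) = 387025/68 - 2825*√3/8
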